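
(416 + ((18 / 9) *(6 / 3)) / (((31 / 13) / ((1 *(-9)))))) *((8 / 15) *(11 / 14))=546832 / 3255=168.00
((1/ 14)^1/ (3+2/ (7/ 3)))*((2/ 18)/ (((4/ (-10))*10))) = -1/ 1944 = -0.00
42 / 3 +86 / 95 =14.91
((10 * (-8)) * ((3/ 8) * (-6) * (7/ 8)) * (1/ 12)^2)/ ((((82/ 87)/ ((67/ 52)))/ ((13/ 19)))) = 204015/ 199424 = 1.02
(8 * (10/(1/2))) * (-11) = -1760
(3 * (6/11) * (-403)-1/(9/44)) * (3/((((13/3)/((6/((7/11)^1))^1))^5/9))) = -5458613723513280/6240321451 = -874732.78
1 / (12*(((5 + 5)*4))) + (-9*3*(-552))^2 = 222129216.00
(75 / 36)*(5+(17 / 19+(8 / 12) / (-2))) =7925 / 684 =11.59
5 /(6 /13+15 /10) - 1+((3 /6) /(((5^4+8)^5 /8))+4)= 9587022152615141 /1727696571672681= 5.55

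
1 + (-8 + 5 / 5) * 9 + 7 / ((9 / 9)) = -55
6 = 6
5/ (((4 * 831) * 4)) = 5/ 13296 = 0.00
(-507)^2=257049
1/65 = 0.02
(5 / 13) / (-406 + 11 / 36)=-36 / 37973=-0.00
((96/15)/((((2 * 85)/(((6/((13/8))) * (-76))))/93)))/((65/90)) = -97708032/71825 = -1360.36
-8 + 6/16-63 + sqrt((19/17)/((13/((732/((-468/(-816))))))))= -565/8 + 4 * sqrt(1159)/13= -60.15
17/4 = 4.25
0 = 0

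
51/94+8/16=49/47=1.04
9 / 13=0.69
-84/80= -1.05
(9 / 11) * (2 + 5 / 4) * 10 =585 / 22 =26.59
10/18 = 5/9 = 0.56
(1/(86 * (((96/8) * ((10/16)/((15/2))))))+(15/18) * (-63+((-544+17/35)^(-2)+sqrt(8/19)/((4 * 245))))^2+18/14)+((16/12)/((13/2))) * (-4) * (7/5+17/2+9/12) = 661220779047283785947003141597/200366379542111426144979660-1628435293 * sqrt(38)/144387937071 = 3299.99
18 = 18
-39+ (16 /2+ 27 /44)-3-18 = -2261 /44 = -51.39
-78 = -78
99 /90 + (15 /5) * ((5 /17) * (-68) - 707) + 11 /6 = -32671 /15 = -2178.07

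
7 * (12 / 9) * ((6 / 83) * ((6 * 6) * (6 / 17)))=12096 / 1411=8.57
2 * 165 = 330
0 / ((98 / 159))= 0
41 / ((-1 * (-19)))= 41 / 19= 2.16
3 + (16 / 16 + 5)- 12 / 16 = 33 / 4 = 8.25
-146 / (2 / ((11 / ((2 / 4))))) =-1606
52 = 52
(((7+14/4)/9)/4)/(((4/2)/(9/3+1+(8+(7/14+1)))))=63/32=1.97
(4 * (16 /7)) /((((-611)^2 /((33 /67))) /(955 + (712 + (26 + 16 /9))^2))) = 31262048576 /4727363823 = 6.61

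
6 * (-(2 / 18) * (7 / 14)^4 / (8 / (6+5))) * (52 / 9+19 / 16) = -0.40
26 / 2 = 13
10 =10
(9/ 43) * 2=18/ 43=0.42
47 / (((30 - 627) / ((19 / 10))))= -893 / 5970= -0.15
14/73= 0.19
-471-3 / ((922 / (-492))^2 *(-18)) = -100087305 / 212521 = -470.95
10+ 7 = 17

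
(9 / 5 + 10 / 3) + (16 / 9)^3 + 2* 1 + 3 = 57416 / 3645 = 15.75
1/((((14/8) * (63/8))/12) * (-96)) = -4/441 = -0.01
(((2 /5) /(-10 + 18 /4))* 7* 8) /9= -224 /495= -0.45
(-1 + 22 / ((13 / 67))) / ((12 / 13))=487 / 4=121.75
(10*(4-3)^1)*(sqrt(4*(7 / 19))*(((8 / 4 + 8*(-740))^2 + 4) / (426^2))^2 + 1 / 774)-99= -38308 / 387 + 1533239345702480*sqrt(133) / 39108577059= 452031.47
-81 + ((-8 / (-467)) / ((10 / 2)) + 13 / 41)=-7723852 / 95735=-80.68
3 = 3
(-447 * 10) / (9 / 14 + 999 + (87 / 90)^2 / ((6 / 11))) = -168966000 / 37851257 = -4.46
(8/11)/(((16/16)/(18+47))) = 520/11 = 47.27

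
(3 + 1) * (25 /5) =20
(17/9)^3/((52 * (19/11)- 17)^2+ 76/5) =2972365/2345339529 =0.00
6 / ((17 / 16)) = 96 / 17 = 5.65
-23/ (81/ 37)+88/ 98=-38135/ 3969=-9.61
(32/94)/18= 0.02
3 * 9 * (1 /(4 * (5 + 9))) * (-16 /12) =-9 /14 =-0.64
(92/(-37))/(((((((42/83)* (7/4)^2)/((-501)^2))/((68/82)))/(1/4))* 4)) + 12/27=-97746744112/4682979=-20872.77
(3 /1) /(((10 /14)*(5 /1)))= 21 /25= 0.84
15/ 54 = 5/ 18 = 0.28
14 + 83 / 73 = 15.14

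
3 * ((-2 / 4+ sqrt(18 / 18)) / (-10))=-0.15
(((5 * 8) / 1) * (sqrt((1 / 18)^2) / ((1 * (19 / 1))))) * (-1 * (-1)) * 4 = 80 / 171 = 0.47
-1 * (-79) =79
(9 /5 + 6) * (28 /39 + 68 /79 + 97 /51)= 182307 /6715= 27.15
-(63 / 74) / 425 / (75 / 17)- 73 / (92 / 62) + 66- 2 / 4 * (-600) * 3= 487625071 / 531875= 916.80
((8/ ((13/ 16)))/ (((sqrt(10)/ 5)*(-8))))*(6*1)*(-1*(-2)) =-96*sqrt(10)/ 13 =-23.35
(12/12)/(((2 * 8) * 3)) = 1/48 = 0.02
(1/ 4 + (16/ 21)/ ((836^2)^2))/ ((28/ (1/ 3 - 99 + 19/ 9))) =-12661685494075/ 14686972356672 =-0.86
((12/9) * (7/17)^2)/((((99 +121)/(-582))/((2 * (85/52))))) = -4753/2431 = -1.96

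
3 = 3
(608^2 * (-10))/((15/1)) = -739328/3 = -246442.67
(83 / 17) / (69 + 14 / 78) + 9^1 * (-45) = -18572493 / 45866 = -404.93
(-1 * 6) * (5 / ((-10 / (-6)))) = -18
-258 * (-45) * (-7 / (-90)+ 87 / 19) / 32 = 1027227 / 608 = 1689.52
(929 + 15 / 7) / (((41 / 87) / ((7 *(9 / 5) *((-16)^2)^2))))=334469136384 / 205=1631556762.85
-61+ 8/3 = -175/3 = -58.33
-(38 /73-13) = 911 /73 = 12.48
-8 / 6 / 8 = -1 / 6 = -0.17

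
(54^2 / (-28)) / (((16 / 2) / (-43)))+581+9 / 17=1086515 / 952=1141.30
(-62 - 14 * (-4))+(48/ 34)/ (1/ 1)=-78/ 17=-4.59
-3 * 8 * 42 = -1008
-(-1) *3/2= 3/2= 1.50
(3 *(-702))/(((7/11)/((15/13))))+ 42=-26436/7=-3776.57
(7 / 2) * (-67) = -469 / 2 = -234.50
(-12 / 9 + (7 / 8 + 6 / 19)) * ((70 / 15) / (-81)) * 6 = 455 / 9234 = 0.05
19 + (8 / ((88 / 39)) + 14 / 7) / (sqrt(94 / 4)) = 20.14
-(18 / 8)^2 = -81 / 16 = -5.06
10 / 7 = 1.43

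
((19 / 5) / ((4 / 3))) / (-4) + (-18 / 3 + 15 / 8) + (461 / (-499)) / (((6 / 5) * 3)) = -1830217 / 359280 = -5.09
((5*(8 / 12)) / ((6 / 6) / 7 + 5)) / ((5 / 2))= 7 / 27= 0.26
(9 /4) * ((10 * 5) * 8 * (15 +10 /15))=14100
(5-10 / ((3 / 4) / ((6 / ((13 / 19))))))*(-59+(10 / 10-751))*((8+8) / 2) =9416760 / 13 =724366.15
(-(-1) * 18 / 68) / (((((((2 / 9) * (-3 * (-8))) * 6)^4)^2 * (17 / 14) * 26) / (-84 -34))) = -3717 / 4130865185554432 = -0.00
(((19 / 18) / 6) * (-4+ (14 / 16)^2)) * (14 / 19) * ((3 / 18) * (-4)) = 161 / 576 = 0.28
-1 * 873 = -873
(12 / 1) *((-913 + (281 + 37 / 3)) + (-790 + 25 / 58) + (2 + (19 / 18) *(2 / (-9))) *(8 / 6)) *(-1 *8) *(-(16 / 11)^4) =-20791784636416 / 34391709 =-604558.05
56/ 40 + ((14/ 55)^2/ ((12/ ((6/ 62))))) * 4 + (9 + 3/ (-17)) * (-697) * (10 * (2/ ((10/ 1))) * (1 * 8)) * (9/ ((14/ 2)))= -83046219633/ 656425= -126512.88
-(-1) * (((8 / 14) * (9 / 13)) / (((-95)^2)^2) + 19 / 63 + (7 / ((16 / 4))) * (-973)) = -454268136211829 / 266832247500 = -1702.45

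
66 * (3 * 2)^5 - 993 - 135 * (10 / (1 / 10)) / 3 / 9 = 511723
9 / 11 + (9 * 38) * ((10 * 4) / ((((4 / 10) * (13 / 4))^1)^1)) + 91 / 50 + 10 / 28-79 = 261437983 / 25025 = 10447.07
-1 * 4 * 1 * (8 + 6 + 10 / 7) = -432 / 7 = -61.71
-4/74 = -2/37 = -0.05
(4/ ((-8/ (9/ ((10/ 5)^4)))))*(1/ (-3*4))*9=27/ 128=0.21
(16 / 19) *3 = 48 / 19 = 2.53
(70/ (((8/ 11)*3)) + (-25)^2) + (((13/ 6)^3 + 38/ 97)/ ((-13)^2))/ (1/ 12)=388219049/ 590148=657.83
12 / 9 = 4 / 3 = 1.33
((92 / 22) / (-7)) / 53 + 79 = 322353 / 4081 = 78.99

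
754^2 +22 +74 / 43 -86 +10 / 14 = 171104785 / 301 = 568454.44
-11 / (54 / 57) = -209 / 18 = -11.61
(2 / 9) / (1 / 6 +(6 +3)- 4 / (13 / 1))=52 / 2073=0.03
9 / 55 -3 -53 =-55.84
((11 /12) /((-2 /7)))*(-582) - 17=7401 /4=1850.25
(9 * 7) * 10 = 630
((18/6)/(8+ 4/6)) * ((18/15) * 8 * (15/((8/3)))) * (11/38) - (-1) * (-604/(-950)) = 74677/12350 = 6.05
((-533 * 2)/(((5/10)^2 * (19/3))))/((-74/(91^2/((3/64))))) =1129925888/703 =1607291.45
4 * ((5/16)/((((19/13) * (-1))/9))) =-585/76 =-7.70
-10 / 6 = -5 / 3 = -1.67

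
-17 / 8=-2.12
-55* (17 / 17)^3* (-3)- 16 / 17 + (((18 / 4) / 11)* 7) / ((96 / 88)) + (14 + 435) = 83733 / 136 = 615.68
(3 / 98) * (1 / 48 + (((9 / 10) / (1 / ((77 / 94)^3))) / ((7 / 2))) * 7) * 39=981703983 / 813972320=1.21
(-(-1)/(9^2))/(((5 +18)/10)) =10/1863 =0.01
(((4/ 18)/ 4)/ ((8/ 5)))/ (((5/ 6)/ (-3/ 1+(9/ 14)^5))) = -518141/ 4302592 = -0.12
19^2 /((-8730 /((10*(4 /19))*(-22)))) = 1.92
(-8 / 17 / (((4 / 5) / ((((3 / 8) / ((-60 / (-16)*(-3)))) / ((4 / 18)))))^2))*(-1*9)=81 / 544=0.15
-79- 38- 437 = -554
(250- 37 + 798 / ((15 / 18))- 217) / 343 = 4768 / 1715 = 2.78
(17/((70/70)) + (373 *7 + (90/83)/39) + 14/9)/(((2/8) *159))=102143536/1544049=66.15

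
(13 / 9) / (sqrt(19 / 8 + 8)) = 0.45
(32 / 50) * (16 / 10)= 128 / 125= 1.02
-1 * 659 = -659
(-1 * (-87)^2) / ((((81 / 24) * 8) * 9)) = -841 / 27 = -31.15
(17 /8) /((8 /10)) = 85 /32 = 2.66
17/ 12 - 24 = -22.58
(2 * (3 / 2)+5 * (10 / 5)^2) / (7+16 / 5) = 115 / 51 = 2.25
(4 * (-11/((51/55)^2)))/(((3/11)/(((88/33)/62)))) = -8.07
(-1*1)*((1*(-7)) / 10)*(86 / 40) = 301 / 200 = 1.50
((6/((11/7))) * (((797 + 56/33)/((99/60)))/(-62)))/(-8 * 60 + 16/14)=6457465/103730154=0.06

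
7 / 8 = 0.88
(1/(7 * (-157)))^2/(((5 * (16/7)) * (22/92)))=23/75918920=0.00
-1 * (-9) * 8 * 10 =720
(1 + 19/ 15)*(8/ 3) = 272/ 45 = 6.04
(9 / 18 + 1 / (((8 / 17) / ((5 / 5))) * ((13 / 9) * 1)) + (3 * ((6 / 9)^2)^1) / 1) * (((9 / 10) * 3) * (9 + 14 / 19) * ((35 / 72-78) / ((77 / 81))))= -17244770967 / 2434432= -7083.69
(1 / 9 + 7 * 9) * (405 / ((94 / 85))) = 1086300 / 47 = 23112.77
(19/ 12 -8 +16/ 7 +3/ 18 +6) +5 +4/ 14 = 205/ 28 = 7.32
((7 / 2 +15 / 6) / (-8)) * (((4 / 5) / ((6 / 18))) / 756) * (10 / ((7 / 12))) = -2 / 49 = -0.04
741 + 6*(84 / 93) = 23139 / 31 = 746.42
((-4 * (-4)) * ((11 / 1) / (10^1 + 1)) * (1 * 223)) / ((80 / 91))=20293 / 5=4058.60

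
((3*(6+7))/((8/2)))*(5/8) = 195/32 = 6.09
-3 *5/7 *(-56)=120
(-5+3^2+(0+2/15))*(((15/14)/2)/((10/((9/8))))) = 279/1120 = 0.25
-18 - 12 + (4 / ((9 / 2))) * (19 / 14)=-1814 / 63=-28.79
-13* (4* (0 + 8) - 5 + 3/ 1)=-390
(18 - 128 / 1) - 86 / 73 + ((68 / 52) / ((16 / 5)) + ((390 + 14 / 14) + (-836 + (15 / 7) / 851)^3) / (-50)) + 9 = 187533919438413075222221 / 16048668253268560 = 11685325.94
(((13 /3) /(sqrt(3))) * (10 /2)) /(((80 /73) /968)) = 114829 * sqrt(3) /18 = 11049.43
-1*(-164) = 164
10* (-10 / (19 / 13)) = -1300 / 19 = -68.42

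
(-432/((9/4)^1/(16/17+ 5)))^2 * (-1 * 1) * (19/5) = -7144943616/1445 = -4944597.66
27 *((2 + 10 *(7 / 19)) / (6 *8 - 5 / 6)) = 17496 / 5377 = 3.25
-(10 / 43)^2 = -100 / 1849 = -0.05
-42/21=-2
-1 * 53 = -53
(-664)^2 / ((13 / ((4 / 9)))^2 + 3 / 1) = 7054336 / 13737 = 513.53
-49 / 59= -0.83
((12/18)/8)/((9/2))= 1/54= 0.02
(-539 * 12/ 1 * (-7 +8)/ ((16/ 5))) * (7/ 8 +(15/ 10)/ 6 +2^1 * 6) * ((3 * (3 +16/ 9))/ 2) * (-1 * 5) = 60839625/ 64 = 950619.14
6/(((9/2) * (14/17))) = 1.62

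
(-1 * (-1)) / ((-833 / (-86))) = 86 / 833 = 0.10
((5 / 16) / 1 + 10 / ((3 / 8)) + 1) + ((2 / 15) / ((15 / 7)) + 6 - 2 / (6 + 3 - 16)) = 34.33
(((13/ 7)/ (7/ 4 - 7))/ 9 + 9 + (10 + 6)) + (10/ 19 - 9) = 414434/ 25137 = 16.49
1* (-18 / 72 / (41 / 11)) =-11 / 164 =-0.07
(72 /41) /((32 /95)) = 855 /164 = 5.21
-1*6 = -6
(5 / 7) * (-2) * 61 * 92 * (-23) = 1290760 / 7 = 184394.29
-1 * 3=-3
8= 8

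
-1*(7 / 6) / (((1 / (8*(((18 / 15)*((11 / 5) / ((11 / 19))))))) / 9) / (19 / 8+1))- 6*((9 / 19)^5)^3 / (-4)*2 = -1292.76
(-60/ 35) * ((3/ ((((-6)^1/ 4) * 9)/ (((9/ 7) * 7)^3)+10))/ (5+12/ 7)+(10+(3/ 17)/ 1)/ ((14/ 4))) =-311376/ 61523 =-5.06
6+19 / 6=55 / 6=9.17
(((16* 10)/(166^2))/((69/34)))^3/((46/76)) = 95587328000/2470265667646766883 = 0.00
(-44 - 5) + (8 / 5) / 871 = -49.00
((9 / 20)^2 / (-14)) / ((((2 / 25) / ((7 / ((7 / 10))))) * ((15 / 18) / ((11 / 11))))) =-243 / 112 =-2.17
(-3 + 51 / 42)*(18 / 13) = -225 / 91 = -2.47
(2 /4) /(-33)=-1 /66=-0.02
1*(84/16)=21/4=5.25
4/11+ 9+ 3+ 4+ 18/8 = 819/44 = 18.61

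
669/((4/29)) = 19401/4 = 4850.25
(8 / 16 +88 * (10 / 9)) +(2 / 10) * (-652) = -2891 / 90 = -32.12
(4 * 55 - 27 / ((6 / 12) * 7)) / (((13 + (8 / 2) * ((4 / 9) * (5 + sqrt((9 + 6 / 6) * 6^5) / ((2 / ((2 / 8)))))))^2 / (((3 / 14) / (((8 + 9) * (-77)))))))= -63164887101 / 4753471381251901 + 10243628064 * sqrt(15) / 4753471381251901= -0.00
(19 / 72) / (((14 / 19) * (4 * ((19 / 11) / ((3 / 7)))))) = 209 / 9408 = 0.02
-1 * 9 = -9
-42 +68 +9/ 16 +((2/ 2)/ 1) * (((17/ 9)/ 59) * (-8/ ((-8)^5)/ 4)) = 231091217/ 8699904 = 26.56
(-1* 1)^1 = -1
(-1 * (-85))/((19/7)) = 595/19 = 31.32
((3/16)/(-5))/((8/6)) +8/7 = 2497/2240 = 1.11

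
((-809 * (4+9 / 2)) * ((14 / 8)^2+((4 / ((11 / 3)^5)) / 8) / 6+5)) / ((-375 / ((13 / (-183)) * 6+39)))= 224108342928509 / 39296444000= 5703.02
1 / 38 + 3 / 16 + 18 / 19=353 / 304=1.16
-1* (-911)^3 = 756058031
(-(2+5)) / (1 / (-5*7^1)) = 245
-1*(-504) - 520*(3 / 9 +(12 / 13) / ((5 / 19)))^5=-1883628753284992 / 4337701875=-434245.78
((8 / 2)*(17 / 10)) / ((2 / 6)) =102 / 5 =20.40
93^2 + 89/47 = 8650.89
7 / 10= 0.70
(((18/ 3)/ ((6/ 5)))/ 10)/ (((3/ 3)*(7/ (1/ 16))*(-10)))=-1/ 2240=-0.00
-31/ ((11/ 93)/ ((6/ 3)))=-5766/ 11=-524.18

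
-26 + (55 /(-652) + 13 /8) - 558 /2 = -395711 /1304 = -303.46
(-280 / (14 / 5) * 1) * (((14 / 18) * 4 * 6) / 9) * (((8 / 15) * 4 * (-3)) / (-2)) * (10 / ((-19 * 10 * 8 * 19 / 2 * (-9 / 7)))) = -31360 / 87723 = -0.36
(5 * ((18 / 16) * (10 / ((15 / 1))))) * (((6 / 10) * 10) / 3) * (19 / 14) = 285 / 28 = 10.18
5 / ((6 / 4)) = 10 / 3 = 3.33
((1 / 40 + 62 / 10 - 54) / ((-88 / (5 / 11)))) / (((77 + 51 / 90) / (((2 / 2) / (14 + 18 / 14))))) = 0.00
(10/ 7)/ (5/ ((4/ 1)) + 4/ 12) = 120/ 133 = 0.90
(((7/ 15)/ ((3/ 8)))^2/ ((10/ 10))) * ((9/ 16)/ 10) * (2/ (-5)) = -196/ 5625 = -0.03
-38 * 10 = -380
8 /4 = 2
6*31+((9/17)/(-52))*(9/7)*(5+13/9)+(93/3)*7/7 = 216.92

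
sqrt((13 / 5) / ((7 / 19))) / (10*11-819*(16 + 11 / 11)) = -0.00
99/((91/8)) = 792/91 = 8.70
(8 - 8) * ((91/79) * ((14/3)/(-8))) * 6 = 0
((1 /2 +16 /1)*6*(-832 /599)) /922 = -41184 /276139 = -0.15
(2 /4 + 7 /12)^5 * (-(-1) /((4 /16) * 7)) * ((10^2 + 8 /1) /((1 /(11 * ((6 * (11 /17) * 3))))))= 44926453 /3808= 11797.91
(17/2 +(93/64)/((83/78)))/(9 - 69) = -26203/159360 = -0.16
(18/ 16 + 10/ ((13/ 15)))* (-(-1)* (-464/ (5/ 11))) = -840246/ 65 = -12926.86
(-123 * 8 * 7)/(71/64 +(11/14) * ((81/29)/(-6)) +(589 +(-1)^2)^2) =-29829632/1507508287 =-0.02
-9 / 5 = -1.80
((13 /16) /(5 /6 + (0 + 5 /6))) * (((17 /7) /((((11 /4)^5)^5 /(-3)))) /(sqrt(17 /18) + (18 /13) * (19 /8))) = -11200993549650638143488 /910816846454457662251594959275225 + 567691680878979710976 * sqrt(34) /910816846454457662251594959275225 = -0.00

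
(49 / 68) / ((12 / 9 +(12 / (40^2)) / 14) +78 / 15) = 205800 / 1866073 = 0.11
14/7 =2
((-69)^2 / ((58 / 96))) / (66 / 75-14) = -714150 / 1189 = -600.63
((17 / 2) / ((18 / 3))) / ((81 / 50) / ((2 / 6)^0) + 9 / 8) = 850 / 1647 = 0.52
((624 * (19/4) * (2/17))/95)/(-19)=-312/1615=-0.19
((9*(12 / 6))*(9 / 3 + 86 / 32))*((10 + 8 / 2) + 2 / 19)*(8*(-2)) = -438984 / 19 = -23104.42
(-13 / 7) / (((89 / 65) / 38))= -32110 / 623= -51.54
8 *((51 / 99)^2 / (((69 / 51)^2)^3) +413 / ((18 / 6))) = 177602945603456 / 161211083121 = 1101.68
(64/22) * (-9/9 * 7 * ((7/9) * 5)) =-7840/99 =-79.19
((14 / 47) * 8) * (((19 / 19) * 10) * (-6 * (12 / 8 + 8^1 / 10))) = -328.85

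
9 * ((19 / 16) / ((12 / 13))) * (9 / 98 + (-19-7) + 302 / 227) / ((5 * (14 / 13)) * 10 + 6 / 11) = -5.23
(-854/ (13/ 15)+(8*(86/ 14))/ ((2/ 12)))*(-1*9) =565542/ 91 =6214.75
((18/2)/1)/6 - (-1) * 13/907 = 2747/1814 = 1.51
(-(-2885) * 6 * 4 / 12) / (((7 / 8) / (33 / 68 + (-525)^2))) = 216288830820 / 119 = 1817553200.17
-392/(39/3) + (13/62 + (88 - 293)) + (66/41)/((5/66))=-35308889/165230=-213.70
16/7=2.29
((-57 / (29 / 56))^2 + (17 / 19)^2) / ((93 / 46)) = 5992.85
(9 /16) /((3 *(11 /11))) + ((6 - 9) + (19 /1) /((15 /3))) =0.99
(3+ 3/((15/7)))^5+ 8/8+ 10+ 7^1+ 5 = 5225507/3125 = 1672.16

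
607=607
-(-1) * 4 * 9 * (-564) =-20304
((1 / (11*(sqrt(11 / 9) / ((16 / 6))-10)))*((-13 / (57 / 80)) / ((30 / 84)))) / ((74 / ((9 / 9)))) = 11648*sqrt(11) / 148218411 + 931840 / 148218411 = 0.01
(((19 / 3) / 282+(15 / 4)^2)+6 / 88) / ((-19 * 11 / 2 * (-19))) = 1053673 / 147816504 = 0.01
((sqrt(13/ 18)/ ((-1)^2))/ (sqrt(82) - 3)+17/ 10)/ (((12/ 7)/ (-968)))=-14399/ 15 - 1694 *sqrt(533)/ 657 - 847 *sqrt(26)/ 219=-1039.18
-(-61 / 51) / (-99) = -61 / 5049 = -0.01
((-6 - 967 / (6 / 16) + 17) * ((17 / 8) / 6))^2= 17148164401 / 20736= 826975.52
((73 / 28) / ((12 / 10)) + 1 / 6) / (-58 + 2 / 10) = -655 / 16184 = -0.04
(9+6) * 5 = 75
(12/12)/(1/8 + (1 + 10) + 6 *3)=8/233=0.03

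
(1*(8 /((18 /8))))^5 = 33554432 /59049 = 568.25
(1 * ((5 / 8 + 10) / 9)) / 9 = 85 / 648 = 0.13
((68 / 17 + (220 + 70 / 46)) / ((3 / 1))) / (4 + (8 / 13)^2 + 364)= 292201 / 1431888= 0.20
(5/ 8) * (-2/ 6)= -5/ 24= -0.21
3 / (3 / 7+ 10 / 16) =168 / 59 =2.85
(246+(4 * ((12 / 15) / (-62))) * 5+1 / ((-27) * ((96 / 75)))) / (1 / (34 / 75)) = 111880009 / 1004400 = 111.39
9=9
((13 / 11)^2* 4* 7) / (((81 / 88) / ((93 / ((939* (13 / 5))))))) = 451360 / 278883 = 1.62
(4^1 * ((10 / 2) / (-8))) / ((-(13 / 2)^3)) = 20 / 2197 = 0.01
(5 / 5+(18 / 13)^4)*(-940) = -125524780 / 28561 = -4394.97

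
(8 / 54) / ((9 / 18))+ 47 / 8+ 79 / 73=114373 / 15768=7.25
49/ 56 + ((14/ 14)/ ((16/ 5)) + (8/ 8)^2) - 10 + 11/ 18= -1037/ 144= -7.20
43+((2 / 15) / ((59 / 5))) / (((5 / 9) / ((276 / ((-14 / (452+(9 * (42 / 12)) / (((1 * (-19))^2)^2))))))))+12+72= -14596108403 / 269112865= -54.24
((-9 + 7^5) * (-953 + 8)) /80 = -1587411 /8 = -198426.38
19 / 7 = 2.71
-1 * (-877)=877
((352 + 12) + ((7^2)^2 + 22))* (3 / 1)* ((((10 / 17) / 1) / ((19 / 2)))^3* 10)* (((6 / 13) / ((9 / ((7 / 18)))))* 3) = 520240000 / 438077471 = 1.19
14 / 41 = 0.34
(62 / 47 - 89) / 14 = -4121 / 658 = -6.26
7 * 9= 63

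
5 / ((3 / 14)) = 70 / 3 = 23.33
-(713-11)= -702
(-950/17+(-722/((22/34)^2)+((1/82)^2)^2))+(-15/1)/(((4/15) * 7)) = -1164243292900453/651010122224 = -1788.36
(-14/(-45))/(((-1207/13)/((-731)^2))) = -5720806/3195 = -1790.55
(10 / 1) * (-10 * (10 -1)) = -900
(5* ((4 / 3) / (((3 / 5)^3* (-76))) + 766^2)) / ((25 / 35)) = 6321121513 / 1539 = 4107291.43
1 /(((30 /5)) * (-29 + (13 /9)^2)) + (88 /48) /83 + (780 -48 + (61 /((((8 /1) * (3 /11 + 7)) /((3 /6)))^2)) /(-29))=943983062310359 /1289566617600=732.02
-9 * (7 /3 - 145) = 1284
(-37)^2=1369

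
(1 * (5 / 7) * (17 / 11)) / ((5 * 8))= 17 / 616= 0.03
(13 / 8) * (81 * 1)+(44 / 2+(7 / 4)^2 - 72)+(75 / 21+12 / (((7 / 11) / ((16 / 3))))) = 21149 / 112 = 188.83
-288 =-288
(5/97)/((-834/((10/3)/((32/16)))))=-25/242694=-0.00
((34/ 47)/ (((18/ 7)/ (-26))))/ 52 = -119/ 846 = -0.14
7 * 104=728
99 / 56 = 1.77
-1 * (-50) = 50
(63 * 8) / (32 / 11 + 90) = 396 / 73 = 5.42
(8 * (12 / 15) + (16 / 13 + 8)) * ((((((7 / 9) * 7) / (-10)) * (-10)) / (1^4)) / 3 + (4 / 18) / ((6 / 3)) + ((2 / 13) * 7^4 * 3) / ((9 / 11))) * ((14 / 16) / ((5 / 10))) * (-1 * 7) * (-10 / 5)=11850434008 / 22815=519414.16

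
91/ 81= 1.12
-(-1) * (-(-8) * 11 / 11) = 8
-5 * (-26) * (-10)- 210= -1510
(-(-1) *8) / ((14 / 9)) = 36 / 7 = 5.14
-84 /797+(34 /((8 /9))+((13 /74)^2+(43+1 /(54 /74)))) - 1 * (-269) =20712736909 /58919022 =351.55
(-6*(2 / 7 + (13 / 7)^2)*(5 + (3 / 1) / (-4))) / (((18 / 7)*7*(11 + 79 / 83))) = -86071 / 194432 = -0.44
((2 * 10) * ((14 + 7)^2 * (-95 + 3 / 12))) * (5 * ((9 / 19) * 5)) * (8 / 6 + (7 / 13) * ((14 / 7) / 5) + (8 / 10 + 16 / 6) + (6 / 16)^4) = -50413505620275 / 1011712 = -49829897.86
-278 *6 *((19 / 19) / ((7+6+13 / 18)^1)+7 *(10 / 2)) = -14449884 / 247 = -58501.55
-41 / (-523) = 41 / 523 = 0.08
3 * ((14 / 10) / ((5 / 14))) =294 / 25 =11.76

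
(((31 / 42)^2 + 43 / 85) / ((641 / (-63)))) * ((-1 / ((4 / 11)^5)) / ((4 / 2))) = 25371491387 / 3124387840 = 8.12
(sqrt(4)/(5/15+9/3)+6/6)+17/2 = 101/10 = 10.10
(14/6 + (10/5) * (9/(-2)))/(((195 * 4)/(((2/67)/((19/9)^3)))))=-162/5974189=-0.00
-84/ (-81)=28/ 27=1.04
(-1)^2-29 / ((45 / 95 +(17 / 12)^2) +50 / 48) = -69707 / 9637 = -7.23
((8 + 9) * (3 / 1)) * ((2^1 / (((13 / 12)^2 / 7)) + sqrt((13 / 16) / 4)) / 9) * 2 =140.30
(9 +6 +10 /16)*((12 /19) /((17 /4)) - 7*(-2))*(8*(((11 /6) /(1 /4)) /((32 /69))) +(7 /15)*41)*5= 73405625 /456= 160977.25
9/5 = 1.80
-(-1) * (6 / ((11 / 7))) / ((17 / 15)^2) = 9450 / 3179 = 2.97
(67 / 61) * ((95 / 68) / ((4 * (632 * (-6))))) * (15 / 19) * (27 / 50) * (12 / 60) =-1809 / 209722880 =-0.00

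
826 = 826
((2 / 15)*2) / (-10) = -2 / 75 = -0.03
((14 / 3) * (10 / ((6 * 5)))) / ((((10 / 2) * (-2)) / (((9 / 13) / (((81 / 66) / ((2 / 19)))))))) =-308 / 33345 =-0.01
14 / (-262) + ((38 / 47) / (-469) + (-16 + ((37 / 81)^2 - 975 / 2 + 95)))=-15472869732205 / 37891520226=-408.35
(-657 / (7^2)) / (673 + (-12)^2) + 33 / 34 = 1298751 / 1361122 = 0.95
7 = 7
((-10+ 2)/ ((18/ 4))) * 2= -32/ 9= -3.56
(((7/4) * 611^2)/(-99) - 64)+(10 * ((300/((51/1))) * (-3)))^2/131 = -96330416669/14992164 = -6425.38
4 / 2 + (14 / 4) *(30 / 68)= 241 / 68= 3.54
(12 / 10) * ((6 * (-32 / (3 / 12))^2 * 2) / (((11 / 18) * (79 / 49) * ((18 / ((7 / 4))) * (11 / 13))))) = 1315012608 / 47795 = 27513.60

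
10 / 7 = 1.43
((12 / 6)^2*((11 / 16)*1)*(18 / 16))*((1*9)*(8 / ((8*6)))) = 297 / 64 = 4.64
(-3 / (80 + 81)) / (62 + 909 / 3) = -3 / 58765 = -0.00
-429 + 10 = -419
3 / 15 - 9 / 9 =-4 / 5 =-0.80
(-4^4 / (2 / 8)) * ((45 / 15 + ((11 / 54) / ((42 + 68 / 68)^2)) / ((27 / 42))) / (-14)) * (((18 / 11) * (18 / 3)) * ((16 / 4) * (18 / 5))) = 22085599232 / 711865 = 31024.98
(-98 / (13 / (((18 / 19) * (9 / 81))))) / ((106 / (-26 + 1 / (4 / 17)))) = 4263 / 26182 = 0.16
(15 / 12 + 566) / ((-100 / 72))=-20421 / 50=-408.42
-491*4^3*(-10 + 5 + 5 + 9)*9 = -2545344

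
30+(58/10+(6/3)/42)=3764/105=35.85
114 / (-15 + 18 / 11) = -8.53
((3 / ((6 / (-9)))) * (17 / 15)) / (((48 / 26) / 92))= -5083 / 20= -254.15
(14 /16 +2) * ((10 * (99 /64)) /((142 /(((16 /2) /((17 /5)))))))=56925 /77248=0.74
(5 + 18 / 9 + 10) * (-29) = -493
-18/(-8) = 2.25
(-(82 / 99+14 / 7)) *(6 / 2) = -280 / 33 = -8.48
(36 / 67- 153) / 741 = -3405 / 16549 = -0.21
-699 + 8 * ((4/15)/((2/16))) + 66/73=-745727/1095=-681.03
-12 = -12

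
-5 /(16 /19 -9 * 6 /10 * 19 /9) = 475 /1003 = 0.47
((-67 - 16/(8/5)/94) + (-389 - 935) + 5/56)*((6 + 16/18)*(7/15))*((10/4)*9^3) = -3064388409/376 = -8149969.17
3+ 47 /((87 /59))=3034 /87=34.87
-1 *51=-51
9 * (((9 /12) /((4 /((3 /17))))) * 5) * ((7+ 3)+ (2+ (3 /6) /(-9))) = 17.78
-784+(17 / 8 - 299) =-8647 / 8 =-1080.88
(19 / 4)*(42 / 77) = 57 / 22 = 2.59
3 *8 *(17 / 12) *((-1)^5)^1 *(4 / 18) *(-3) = 68 / 3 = 22.67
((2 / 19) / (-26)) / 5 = -1 / 1235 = -0.00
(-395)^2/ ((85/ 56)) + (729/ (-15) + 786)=8800079/ 85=103530.34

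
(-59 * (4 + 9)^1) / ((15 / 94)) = -72098 / 15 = -4806.53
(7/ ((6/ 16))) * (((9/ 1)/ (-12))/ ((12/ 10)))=-35/ 3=-11.67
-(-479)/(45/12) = 127.73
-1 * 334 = -334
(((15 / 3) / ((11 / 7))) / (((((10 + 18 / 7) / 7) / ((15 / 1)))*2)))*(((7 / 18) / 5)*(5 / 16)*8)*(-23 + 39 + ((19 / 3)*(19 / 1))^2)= 7831161625 / 209088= 37453.90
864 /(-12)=-72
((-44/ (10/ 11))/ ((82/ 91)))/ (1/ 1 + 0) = -11011/ 205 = -53.71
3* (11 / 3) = 11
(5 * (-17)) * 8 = -680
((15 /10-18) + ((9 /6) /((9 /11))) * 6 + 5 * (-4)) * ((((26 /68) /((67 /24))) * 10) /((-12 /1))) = 195 /67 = 2.91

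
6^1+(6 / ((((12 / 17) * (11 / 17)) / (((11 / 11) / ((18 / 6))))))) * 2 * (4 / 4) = 487 / 33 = 14.76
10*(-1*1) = -10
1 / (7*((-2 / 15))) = -15 / 14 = -1.07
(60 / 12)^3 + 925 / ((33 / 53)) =53150 / 33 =1610.61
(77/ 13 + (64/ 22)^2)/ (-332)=-0.04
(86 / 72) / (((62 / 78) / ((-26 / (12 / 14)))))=-50869 / 1116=-45.58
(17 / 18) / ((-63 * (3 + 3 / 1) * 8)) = -17 / 54432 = -0.00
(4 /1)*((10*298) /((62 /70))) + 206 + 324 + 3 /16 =6938173 /496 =13988.25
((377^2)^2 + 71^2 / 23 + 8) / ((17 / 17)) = 464615015968 / 23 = 20200652868.17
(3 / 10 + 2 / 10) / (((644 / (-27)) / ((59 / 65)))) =-1593 / 83720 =-0.02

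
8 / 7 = 1.14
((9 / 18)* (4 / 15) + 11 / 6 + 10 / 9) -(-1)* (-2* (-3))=817 / 90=9.08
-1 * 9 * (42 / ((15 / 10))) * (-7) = 1764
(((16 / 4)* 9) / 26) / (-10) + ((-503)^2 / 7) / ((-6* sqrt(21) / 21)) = -253009* sqrt(21) / 42- 9 / 65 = -27605.68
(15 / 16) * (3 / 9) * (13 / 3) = 65 / 48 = 1.35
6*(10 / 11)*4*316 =75840 / 11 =6894.55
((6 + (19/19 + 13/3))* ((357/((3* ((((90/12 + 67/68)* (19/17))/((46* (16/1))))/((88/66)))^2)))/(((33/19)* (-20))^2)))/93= 2928850305253376/22759683974775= 128.69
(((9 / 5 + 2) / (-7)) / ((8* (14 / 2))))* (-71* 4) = 1349 / 490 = 2.75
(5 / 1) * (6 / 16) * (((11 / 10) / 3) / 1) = 11 / 16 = 0.69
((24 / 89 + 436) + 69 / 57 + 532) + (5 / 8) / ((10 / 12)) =6562637 / 6764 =970.23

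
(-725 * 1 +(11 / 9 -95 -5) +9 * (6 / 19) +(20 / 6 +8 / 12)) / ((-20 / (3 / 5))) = 34924 / 1425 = 24.51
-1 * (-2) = 2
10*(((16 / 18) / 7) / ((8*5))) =2 / 63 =0.03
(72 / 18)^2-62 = -46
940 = 940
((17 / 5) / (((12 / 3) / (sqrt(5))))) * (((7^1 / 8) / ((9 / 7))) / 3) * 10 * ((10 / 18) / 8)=0.30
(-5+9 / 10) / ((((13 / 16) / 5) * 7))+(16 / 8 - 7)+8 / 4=-601 / 91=-6.60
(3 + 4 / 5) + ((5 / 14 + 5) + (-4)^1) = 361 / 70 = 5.16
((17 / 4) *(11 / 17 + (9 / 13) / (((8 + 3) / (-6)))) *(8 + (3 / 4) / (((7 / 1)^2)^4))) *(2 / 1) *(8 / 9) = 120830230925 / 7419298887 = 16.29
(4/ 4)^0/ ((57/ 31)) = 31/ 57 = 0.54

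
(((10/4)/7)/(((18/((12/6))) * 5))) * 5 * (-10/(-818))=25/51534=0.00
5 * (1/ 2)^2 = 5/ 4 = 1.25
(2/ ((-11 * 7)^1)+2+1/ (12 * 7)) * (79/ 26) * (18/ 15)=28993/ 4004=7.24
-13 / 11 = -1.18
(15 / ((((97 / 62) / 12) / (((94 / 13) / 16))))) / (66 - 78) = -21855 / 5044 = -4.33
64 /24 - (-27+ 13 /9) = 254 /9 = 28.22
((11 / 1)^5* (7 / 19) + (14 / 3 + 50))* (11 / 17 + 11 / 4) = 260659399 / 1292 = 201748.76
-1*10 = -10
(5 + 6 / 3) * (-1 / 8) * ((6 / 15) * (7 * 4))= -49 / 5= -9.80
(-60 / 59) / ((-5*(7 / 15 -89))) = -45 / 19588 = -0.00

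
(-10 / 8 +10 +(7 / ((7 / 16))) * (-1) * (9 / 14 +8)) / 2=-3627 / 56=-64.77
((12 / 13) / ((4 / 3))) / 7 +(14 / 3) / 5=1409 / 1365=1.03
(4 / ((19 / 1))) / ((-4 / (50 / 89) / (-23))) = 1150 / 1691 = 0.68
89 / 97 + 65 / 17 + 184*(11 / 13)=3439210 / 21437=160.43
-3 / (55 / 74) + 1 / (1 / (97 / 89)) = -14423 / 4895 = -2.95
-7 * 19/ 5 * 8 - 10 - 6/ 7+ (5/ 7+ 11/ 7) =-7748/ 35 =-221.37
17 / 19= 0.89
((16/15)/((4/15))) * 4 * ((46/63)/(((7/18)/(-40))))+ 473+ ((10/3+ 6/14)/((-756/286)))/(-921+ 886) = -202424713/277830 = -728.59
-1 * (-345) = 345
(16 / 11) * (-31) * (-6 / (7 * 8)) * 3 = 1116 / 77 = 14.49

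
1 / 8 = 0.12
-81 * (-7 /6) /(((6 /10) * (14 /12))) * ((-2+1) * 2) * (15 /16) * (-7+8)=-2025 /8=-253.12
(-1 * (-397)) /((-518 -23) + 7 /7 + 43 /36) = -14292 /19397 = -0.74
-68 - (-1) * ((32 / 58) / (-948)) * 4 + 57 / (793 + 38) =-129333673 / 1903821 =-67.93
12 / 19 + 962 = 18290 / 19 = 962.63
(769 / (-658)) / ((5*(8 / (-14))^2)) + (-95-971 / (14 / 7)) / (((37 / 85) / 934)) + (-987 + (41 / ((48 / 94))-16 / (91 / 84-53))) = -648203451944299 / 520030560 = -1246471.85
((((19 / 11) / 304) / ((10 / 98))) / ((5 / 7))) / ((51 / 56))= 2401 / 28050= 0.09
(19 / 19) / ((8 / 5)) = 5 / 8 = 0.62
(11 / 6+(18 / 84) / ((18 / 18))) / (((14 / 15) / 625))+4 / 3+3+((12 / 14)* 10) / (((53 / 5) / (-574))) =14200747 / 15582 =911.36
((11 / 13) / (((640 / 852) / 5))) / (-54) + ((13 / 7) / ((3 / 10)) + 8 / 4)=423845 / 52416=8.09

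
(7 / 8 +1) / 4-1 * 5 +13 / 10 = -517 / 160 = -3.23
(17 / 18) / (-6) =-17 / 108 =-0.16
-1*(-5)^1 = 5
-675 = -675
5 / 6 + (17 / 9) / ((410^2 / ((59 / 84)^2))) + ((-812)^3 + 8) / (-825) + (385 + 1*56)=76255504171031587 / 117425246400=649396.16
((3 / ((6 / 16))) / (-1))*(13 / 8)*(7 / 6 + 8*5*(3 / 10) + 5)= -1417 / 6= -236.17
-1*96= -96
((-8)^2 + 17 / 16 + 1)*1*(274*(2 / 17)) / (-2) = -144809 / 136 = -1064.77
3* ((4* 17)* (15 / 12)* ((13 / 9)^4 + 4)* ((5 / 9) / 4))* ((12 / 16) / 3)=73.96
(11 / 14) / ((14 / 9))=99 / 196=0.51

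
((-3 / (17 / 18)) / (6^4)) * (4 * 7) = -0.07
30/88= 15/44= 0.34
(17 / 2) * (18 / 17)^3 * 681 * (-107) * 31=-6586885332 / 289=-22791990.77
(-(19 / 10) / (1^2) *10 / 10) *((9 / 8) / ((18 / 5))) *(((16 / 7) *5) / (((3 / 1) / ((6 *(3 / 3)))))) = -95 / 7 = -13.57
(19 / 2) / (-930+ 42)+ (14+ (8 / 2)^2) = 53261 / 1776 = 29.99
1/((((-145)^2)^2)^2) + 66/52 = 6448488917075390651/5080627631635156250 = 1.27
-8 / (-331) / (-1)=-8 / 331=-0.02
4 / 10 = 2 / 5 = 0.40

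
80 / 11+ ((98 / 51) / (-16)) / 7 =32563 / 4488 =7.26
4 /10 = 2 /5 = 0.40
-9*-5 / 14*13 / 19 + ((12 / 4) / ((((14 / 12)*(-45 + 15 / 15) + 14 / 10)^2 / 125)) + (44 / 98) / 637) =31916840849 / 13579590206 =2.35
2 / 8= 1 / 4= 0.25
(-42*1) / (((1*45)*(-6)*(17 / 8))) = 56 / 765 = 0.07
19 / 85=0.22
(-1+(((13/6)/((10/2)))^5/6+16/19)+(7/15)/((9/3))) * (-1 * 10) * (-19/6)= 574567/87480000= 0.01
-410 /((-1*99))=410 /99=4.14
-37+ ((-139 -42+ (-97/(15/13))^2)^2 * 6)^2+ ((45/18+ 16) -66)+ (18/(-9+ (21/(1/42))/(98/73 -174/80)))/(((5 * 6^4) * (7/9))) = 124182176815210963985158127483443/1534041534375000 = 80950987331516633.98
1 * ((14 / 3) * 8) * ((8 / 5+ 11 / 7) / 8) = 74 / 5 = 14.80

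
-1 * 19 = -19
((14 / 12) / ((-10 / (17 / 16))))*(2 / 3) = -119 / 1440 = -0.08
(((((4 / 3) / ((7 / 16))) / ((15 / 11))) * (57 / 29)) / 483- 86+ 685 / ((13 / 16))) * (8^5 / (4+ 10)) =237160820867072 / 133836885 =1772013.90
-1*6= -6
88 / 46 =44 / 23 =1.91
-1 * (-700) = 700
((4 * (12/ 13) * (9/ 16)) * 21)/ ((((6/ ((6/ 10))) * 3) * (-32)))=-189/ 4160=-0.05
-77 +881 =804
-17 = -17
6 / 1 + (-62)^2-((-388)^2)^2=-22663492086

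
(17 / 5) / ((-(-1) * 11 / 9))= 153 / 55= 2.78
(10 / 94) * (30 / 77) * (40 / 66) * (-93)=-93000 / 39809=-2.34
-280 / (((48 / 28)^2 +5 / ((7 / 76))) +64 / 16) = -343 / 75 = -4.57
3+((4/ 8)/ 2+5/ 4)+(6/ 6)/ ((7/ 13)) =6.36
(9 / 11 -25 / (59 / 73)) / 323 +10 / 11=0.82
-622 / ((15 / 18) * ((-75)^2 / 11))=-13684 / 9375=-1.46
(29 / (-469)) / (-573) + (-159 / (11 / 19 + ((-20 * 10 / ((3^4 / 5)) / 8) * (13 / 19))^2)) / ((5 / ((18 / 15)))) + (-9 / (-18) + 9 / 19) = -11038671723045427 / 512116016990550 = -21.56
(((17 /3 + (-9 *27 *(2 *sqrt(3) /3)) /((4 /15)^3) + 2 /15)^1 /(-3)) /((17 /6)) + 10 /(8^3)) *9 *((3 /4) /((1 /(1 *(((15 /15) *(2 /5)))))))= -389421 /217600 + 1476225 *sqrt(3) /544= 4698.39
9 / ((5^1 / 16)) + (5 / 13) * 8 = 2072 / 65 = 31.88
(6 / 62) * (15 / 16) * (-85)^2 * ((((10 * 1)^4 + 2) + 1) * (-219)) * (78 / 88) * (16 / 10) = -5555451385575 / 2728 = -2036455786.50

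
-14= -14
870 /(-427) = -870 /427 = -2.04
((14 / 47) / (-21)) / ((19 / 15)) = -10 / 893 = -0.01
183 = 183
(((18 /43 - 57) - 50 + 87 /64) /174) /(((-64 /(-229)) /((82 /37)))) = -2718782119 /566956032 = -4.80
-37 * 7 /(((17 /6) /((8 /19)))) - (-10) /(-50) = -62483 /1615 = -38.69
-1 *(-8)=8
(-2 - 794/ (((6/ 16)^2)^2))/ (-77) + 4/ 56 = 6505663/ 12474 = 521.54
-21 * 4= -84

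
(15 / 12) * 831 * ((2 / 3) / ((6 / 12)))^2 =5540 / 3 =1846.67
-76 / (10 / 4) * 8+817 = 2869 / 5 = 573.80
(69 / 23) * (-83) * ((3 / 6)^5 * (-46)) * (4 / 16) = 5727 / 64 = 89.48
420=420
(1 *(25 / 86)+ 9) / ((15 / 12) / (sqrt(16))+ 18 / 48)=6392 / 473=13.51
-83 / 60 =-1.38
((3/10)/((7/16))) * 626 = 15024/35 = 429.26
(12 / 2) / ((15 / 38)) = 76 / 5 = 15.20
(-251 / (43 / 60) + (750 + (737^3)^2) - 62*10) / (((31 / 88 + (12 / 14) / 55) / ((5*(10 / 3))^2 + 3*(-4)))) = 4615221928029001373913920 / 39861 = 115782893756528972527.38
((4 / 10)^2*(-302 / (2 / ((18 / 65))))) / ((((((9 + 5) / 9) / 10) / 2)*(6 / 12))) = -391392 / 2275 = -172.04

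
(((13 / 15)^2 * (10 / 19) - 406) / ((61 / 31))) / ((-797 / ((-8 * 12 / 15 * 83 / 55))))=-28553466112 / 11431072125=-2.50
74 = 74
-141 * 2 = -282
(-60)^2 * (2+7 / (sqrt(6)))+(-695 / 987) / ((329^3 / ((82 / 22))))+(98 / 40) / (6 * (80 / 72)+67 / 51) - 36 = 2049762007653034237 / 286107505858020+4200 * sqrt(6) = 17452.16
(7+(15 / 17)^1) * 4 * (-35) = -18760 / 17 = -1103.53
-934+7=-927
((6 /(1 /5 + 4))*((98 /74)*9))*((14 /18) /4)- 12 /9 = 439 /222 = 1.98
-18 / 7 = -2.57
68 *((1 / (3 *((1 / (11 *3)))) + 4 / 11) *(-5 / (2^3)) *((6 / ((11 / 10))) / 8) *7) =-1115625 / 484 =-2305.01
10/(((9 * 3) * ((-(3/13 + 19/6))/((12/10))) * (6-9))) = 104/2385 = 0.04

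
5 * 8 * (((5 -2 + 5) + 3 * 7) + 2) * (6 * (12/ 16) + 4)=10540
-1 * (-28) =28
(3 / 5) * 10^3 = 600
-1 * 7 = -7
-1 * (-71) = 71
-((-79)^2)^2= -38950081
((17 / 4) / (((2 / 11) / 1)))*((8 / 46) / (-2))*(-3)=561 / 92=6.10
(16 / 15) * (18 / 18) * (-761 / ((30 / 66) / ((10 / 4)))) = -4464.53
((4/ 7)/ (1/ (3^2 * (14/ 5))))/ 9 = 8/ 5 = 1.60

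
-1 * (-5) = 5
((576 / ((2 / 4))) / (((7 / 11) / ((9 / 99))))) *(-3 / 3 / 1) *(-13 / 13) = 1152 / 7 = 164.57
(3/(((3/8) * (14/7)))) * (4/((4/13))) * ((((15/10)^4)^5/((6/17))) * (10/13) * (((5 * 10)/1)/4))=2469805617375/524288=4710780.37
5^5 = 3125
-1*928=-928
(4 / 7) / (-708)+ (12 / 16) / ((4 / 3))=11135 / 19824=0.56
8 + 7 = 15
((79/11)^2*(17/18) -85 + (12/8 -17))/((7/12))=-225584/2541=-88.78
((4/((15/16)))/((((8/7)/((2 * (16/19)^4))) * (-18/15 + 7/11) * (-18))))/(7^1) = 5767168/109078677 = 0.05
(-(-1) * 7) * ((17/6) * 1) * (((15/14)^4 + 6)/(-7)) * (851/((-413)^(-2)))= -4719049567289/1568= -3009597938.32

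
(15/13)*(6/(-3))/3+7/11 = -19/143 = -0.13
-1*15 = -15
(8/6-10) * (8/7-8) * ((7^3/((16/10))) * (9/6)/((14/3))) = 4095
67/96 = 0.70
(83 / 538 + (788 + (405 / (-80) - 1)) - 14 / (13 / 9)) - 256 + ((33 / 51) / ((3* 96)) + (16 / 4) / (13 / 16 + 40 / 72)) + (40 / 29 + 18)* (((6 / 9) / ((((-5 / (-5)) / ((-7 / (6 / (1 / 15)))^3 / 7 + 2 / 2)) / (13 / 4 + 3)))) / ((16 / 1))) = 249273992035650623 / 475376309516160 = 524.37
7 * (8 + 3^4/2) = 679/2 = 339.50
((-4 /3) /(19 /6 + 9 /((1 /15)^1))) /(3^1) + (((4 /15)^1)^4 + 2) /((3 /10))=168215948 /25180875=6.68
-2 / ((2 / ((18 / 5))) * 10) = -9 / 25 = -0.36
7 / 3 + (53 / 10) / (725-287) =10273 / 4380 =2.35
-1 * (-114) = 114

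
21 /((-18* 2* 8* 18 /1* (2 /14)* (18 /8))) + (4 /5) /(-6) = -2837 /19440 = -0.15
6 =6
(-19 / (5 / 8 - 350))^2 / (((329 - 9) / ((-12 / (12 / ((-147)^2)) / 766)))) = -7800849 / 29920055750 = -0.00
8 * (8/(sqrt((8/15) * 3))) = 16 * sqrt(10) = 50.60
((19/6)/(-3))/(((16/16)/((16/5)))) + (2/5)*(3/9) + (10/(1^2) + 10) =754/45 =16.76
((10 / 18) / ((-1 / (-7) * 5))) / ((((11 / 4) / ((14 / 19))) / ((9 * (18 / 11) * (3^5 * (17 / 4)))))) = 7287084 / 2299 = 3169.68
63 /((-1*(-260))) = 0.24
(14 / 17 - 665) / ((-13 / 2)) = 22582 / 221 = 102.18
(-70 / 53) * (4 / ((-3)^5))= 280 / 12879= 0.02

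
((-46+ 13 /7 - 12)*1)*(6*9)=-3031.71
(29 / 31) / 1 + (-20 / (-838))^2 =5094369 / 5442391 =0.94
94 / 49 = 1.92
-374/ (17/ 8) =-176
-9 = -9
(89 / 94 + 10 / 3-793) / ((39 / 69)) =-1395.43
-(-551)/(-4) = -551/4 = -137.75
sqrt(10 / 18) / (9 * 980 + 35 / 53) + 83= 53 * sqrt(5) / 1402485 + 83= 83.00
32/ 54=16/ 27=0.59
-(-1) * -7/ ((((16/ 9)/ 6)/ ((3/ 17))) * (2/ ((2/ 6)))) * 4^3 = -756/ 17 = -44.47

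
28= 28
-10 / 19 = -0.53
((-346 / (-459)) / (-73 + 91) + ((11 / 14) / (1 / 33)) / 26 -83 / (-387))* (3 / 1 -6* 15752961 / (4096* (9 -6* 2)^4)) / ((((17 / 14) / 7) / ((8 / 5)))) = -109184787133373 / 33499215360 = -3259.32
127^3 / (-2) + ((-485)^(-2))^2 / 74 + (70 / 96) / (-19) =-1912250135120046343919 / 1867082536290000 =-1024191.54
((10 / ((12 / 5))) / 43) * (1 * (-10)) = -125 / 129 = -0.97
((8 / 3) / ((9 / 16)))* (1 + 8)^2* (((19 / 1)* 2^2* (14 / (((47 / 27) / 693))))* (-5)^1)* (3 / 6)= -19112163840 / 47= -406641783.83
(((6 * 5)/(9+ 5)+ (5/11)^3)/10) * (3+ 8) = 2084/847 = 2.46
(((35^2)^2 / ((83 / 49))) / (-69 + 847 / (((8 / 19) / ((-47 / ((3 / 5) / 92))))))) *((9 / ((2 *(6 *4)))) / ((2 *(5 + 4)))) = -73530625 / 115513528912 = -0.00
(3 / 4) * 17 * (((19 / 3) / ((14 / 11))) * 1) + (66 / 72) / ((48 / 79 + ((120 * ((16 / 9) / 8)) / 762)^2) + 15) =520827543689 / 8201342632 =63.51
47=47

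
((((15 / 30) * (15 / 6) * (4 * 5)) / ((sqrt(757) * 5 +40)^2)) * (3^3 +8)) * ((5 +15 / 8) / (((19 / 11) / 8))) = 20525 / 10773 - 400 * sqrt(757) / 10773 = 0.88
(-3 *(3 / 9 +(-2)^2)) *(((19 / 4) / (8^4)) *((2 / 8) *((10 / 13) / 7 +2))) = -57 / 7168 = -0.01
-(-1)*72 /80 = 9 /10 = 0.90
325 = 325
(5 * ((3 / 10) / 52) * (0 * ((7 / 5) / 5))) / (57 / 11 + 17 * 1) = 0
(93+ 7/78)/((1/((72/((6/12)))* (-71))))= -12372744/13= -951749.54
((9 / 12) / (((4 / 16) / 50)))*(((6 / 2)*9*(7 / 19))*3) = 85050 / 19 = 4476.32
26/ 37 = 0.70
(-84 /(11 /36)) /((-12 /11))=252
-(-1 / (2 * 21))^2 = -1 / 1764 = -0.00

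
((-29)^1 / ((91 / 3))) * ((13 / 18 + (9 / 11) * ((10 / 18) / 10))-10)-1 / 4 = 103021 / 12012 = 8.58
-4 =-4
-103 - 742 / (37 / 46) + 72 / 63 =-265305 / 259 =-1024.34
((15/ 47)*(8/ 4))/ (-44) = -15/ 1034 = -0.01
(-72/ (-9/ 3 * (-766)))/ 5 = -12/ 1915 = -0.01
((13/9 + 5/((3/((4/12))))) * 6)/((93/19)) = 76/31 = 2.45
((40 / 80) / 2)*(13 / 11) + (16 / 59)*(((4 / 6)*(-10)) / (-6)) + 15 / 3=130763 / 23364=5.60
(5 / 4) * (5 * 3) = 75 / 4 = 18.75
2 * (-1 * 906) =-1812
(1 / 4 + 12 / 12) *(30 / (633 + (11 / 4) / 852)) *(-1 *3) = -15336 / 86291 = -0.18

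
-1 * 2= -2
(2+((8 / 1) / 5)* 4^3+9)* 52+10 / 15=88462 / 15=5897.47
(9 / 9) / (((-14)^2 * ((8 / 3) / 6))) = 9 / 784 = 0.01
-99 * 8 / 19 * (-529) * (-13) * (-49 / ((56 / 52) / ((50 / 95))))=2478195720 / 361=6864808.09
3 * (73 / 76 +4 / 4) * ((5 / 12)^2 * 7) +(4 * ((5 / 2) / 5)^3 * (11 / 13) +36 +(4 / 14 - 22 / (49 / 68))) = 30966479 / 2323776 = 13.33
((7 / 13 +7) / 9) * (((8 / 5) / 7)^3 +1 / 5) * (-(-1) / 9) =466 / 23625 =0.02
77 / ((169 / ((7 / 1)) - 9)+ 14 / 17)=9163 / 1900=4.82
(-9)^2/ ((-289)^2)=81/ 83521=0.00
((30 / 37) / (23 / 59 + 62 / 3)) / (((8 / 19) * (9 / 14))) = 39235 / 275798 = 0.14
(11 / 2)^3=1331 / 8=166.38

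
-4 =-4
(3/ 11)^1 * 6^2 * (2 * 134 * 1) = 28944/ 11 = 2631.27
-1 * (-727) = 727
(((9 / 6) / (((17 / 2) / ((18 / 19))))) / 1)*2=108 / 323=0.33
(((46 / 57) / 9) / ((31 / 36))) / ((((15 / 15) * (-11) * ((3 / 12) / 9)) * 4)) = -552 / 6479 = -0.09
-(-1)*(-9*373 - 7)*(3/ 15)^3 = -3364/ 125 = -26.91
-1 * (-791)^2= -625681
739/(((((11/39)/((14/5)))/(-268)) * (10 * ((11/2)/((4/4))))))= -108136392/3025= -35747.57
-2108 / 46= -1054 / 23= -45.83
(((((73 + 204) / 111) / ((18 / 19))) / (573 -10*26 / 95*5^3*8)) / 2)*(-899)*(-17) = -1528254151 / 164287548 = -9.30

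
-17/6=-2.83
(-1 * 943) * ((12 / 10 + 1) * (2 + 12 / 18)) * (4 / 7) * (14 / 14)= -331936 / 105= -3161.30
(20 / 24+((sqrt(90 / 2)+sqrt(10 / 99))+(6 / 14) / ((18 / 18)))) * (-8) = -24 * sqrt(5)- 212 / 21- 8 * sqrt(110) / 33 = -66.30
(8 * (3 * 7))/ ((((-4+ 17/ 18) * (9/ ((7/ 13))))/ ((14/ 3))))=-10976/ 715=-15.35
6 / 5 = 1.20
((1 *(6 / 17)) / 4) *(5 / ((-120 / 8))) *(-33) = 33 / 34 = 0.97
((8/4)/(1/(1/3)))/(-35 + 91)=1/84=0.01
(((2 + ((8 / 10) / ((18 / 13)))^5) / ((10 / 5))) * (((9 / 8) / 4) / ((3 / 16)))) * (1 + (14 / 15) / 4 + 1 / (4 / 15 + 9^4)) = 693678464911789 / 363221470687500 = 1.91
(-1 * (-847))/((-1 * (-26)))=847/26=32.58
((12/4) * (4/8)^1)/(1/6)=9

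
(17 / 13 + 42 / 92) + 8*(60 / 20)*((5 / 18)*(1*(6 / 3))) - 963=-1700537 / 1794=-947.90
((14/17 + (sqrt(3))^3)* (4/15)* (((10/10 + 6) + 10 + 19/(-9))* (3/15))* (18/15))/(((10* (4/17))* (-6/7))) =-7973* sqrt(3)/5625 - 6566/16875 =-2.84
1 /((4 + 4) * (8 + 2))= 1 /80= 0.01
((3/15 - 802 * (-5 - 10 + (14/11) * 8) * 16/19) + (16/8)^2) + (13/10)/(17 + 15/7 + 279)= 2842388445/872366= 3258.25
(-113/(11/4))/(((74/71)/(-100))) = 3942.51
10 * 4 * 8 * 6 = 1920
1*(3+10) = 13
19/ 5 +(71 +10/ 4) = 77.30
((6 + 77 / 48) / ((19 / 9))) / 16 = 1095 / 4864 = 0.23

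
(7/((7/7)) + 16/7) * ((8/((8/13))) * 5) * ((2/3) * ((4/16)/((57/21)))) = 4225/114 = 37.06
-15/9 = -5/3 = -1.67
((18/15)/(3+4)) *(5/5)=6/35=0.17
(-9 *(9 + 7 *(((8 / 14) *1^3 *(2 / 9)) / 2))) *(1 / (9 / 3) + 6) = -1615 / 3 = -538.33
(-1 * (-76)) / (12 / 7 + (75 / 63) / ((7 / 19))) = 11172 / 727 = 15.37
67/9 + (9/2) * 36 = 1525/9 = 169.44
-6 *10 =-60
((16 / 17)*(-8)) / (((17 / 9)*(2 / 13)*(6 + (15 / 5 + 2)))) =-7488 / 3179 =-2.36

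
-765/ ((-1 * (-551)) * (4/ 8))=-1530/ 551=-2.78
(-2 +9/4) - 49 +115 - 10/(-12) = 67.08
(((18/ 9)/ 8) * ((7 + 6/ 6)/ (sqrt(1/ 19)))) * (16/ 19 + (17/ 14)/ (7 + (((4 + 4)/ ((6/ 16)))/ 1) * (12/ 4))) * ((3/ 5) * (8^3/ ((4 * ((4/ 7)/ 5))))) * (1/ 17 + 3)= 15396.74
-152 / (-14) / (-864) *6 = -19 / 252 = -0.08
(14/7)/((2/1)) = 1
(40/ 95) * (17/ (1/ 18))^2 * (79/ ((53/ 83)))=4877626.63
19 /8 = 2.38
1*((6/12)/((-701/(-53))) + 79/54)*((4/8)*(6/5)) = 5681/6309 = 0.90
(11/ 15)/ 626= 11/ 9390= 0.00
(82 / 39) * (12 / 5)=328 / 65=5.05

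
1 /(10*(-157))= -1 /1570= -0.00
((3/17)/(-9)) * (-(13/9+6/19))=301/8721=0.03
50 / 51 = 0.98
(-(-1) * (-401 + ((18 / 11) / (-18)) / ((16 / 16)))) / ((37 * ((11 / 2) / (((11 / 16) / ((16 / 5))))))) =-5515 / 13024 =-0.42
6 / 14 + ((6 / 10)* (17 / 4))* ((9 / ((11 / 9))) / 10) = 35517 / 15400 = 2.31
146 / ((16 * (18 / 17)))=1241 / 144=8.62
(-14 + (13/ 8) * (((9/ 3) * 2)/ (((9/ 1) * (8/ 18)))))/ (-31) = 185/ 496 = 0.37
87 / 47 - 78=-3579 / 47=-76.15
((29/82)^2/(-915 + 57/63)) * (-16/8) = 17661/64536952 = 0.00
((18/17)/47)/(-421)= -18/336379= -0.00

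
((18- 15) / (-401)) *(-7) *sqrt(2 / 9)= 7 *sqrt(2) / 401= 0.02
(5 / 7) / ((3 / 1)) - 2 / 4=-11 / 42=-0.26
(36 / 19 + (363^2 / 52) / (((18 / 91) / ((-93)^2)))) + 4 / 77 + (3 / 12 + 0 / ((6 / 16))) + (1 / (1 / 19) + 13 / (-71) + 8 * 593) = 92078032124049 / 830984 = 110806022.89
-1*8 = -8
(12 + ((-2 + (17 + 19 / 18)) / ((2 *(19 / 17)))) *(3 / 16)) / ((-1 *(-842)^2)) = -48689 / 2586300672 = -0.00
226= 226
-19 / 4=-4.75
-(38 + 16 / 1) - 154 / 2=-131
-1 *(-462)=462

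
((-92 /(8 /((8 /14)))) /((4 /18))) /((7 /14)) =-414 /7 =-59.14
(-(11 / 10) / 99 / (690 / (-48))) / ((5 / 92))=16 / 1125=0.01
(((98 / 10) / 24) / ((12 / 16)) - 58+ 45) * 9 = -1121 / 10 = -112.10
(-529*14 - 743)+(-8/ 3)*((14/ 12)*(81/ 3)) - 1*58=-8291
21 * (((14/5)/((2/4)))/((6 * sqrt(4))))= 49/5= 9.80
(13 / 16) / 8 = 13 / 128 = 0.10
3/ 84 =1/ 28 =0.04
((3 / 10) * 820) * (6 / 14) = 738 / 7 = 105.43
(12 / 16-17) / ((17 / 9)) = -585 / 68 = -8.60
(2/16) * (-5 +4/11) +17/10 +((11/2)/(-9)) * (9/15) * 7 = -1909/1320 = -1.45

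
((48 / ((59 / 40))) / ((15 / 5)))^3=262144000 / 205379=1276.39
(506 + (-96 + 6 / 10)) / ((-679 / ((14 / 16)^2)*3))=-14371 / 93120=-0.15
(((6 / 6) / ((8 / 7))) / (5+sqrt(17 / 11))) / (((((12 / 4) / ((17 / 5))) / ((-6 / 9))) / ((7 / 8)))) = -9163 / 74304+833 * sqrt(187) / 371520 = -0.09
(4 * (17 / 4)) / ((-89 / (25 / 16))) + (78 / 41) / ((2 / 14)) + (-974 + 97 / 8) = -55398031 / 58384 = -948.86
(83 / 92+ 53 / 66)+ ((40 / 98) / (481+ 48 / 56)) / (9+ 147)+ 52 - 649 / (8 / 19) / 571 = 54280643545967 / 1064205758616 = 51.01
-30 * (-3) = 90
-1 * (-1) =1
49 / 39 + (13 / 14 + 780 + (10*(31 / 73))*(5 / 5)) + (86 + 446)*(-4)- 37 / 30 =-44601161 / 33215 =-1342.80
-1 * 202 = -202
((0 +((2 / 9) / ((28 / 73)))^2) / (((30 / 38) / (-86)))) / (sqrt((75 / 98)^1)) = -4353793 * sqrt(6) / 255150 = -41.80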